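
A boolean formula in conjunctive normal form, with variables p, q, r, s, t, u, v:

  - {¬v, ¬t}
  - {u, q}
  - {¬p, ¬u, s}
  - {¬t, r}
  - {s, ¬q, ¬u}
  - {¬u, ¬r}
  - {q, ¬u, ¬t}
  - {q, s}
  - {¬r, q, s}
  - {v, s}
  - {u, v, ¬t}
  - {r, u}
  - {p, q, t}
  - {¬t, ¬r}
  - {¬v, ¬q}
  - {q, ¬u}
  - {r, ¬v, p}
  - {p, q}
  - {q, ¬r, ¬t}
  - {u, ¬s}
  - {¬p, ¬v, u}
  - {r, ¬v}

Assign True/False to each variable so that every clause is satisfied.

Set p = False and propagate.
  then q is forced to True.
  then v is forced to False.
  then s is forced to True.
  then u is forced to True.
  then r is forced to False.
  then t is forced to False.
Every clause has at least one true literal under this assignment.

p=False  q=True  r=False  s=True  t=False  u=True  v=False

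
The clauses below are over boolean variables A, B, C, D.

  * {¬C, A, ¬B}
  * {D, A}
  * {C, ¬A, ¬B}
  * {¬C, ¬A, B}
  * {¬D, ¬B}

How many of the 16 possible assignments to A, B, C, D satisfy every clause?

5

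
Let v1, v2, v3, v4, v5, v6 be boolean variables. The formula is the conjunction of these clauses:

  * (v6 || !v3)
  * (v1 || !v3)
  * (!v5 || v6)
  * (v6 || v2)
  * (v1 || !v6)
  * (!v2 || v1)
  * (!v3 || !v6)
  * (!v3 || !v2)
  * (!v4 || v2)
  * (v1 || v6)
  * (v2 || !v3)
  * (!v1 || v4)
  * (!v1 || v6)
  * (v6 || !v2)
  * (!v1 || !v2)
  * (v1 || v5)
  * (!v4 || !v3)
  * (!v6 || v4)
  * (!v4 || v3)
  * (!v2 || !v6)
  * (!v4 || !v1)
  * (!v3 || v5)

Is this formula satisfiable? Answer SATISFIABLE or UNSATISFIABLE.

v6 = True:
  propagation gives v1=True, v3=False, v4=True; an empty clause results — contradiction.
v6 = False:
  propagation gives v3=False, v5=False, v2=True; an empty clause results — contradiction.
Every branch closes, so no satisfying assignment exists.

UNSATISFIABLE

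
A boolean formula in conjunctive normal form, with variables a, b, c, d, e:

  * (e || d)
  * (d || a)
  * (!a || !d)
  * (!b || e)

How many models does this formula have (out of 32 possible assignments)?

10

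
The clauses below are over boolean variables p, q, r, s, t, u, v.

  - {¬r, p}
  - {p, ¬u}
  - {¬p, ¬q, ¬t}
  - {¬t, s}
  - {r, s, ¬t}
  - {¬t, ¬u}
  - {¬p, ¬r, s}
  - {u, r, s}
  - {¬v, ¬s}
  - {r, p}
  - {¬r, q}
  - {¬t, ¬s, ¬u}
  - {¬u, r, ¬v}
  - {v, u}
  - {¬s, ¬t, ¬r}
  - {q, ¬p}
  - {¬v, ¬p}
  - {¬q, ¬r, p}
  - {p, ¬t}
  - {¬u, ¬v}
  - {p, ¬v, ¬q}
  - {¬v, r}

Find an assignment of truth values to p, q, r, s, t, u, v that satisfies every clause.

Pure literal: t appears only negated; assign t = False.
Branch on p: take p = True.
  then q is forced to True.
  then v is forced to False.
  then u is forced to True.
The remaining clauses are satisfied by r = False, s = True.
Every clause has at least one true literal under this assignment.
Check each clause:
  1. {p, ¬r} — p is true.
  2. {p, ¬u} — p is true.
  3. {¬p, ¬q, ¬t} — ¬t is true.
  4. {¬t, s} — ¬t is true.
  5. {r, ¬t, s} — ¬t is true.
  6. {¬t, ¬u} — ¬t is true.
  7. {¬p, s, ¬r} — s is true.
  8. {r, u, s} — s is true.
  9. {¬v, ¬s} — ¬v is true.
  10. {p, r} — p is true.
  11. {¬r, q} — q is true.
  12. {¬u, ¬t, ¬s} — ¬t is true.
  13. {¬u, r, ¬v} — ¬v is true.
  14. {v, u} — u is true.
  15. {¬s, ¬r, ¬t} — ¬t is true.
  16. {q, ¬p} — q is true.
  17. {¬p, ¬v} — ¬v is true.
  18. {¬r, p, ¬q} — p is true.
  19. {¬t, p} — p is true.
  20. {¬v, ¬u} — ¬v is true.
  21. {¬v, p, ¬q} — ¬v is true.
  22. {r, ¬v} — ¬v is true.

p=1  q=1  r=0  s=1  t=0  u=1  v=0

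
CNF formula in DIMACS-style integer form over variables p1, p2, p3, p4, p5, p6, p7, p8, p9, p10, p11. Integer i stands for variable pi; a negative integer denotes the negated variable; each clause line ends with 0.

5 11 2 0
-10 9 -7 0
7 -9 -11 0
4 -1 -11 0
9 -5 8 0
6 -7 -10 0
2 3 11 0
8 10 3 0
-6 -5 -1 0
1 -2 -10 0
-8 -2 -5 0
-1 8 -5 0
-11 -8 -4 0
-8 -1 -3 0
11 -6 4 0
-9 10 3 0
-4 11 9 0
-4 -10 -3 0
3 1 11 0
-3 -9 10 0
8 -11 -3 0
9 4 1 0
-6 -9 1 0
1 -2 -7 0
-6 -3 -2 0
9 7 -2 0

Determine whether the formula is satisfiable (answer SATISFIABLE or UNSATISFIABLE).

Try p1 = True.
Try p2 = True.
Set p3 = False and propagate.
The remaining clauses are satisfied by p4 = True, p5 = False, p6 = True, p7 = False, p8 = True, p9 = True, p10 = True, p11 = False.
So p1=T  p2=T  p3=F  p4=T  p5=F  p6=T  p7=F  p8=T  p9=T  p10=T  p11=F is a satisfying assignment.

SATISFIABLE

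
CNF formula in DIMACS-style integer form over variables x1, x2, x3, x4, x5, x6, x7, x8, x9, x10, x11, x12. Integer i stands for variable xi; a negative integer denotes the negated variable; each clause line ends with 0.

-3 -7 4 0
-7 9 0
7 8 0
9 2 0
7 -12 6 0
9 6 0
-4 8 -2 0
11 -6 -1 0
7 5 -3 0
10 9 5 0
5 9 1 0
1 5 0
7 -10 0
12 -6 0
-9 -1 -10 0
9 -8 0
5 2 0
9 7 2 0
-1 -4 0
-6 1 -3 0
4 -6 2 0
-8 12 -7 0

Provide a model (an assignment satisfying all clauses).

x1 = True, x2 = False, x3 = False, x4 = False, x5 = True, x6 = False, x7 = True, x8 = False, x9 = True, x10 = False, x11 = True, x12 = True

Check each clause:
  1. (x4 ∨ ¬x3 ∨ ¬x7) — ¬x3 is true.
  2. (x9 ∨ ¬x7) — x9 is true.
  3. (x8 ∨ x7) — x7 is true.
  4. (x9 ∨ x2) — x9 is true.
  5. (¬x12 ∨ x6 ∨ x7) — x7 is true.
  6. (x9 ∨ x6) — x9 is true.
  7. (¬x2 ∨ x8 ∨ ¬x4) — ¬x4 is true.
  8. (¬x6 ∨ x11 ∨ ¬x1) — ¬x6 is true.
  9. (x7 ∨ x5 ∨ ¬x3) — ¬x3 is true.
  10. (x9 ∨ x5 ∨ x10) — x9 is true.
  11. (x5 ∨ x9 ∨ x1) — x9 is true.
  12. (x1 ∨ x5) — x1 is true.
  13. (¬x10 ∨ x7) — ¬x10 is true.
  14. (x12 ∨ ¬x6) — ¬x6 is true.
  15. (¬x9 ∨ ¬x1 ∨ ¬x10) — ¬x10 is true.
  16. (¬x8 ∨ x9) — ¬x8 is true.
  17. (x2 ∨ x5) — x5 is true.
  18. (x7 ∨ x2 ∨ x9) — x9 is true.
  19. (¬x4 ∨ ¬x1) — ¬x4 is true.
  20. (x1 ∨ ¬x3 ∨ ¬x6) — x1 is true.
  21. (¬x6 ∨ x2 ∨ x4) — ¬x6 is true.
  22. (x12 ∨ ¬x8 ∨ ¬x7) — ¬x8 is true.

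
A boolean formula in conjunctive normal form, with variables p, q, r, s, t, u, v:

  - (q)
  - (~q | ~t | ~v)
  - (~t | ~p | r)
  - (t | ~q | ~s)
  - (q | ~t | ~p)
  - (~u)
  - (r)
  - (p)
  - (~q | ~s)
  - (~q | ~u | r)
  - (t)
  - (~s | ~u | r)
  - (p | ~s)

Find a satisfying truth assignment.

p = True, q = True, r = True, s = False, t = True, u = False, v = False

Check each clause:
  1. (q) — q is true.
  2. (~t | ~q | ~v) — ~v is true.
  3. (~t | ~p | r) — r is true.
  4. (~s | t | ~q) — ~s is true.
  5. (~p | q | ~t) — q is true.
  6. (~u) — ~u is true.
  7. (r) — r is true.
  8. (p) — p is true.
  9. (~s | ~q) — ~s is true.
  10. (~u | r | ~q) — ~u is true.
  11. (t) — t is true.
  12. (r | ~s | ~u) — ~u is true.
  13. (p | ~s) — p is true.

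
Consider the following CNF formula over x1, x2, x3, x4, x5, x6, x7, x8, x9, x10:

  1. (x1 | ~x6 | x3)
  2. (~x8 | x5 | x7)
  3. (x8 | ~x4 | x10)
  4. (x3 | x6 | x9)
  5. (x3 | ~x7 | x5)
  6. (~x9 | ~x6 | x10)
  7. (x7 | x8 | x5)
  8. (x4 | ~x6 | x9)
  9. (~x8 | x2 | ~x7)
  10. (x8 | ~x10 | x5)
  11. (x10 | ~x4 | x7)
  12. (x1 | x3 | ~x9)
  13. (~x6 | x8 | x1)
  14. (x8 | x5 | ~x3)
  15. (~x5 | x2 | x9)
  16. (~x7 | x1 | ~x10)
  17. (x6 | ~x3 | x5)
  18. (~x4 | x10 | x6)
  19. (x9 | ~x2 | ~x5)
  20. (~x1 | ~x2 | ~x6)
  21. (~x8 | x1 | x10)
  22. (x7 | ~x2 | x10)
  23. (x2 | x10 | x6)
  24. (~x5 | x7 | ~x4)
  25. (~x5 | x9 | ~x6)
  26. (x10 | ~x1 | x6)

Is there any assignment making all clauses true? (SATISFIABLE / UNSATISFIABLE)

Branch on x1: take x1 = True.
Try x2 = False.
Try x3 = True.
For the remaining variables, x4 = False, x5 = True, x6 = False, x7 = False, x8 = True, x9 = True, x10 = True works.
Every clause has at least one true literal under this assignment.
So x1=True  x2=False  x3=True  x4=False  x5=True  x6=False  x7=False  x8=True  x9=True  x10=True is a satisfying assignment.

SATISFIABLE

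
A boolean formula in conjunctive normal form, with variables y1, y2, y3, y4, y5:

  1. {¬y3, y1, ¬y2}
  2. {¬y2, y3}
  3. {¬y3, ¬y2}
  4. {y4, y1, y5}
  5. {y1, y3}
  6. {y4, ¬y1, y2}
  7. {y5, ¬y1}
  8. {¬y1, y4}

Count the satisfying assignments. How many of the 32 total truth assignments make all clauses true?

The models are:
  y1=F y2=F y3=T y4=F y5=T
  y1=F y2=F y3=T y4=T y5=F
  y1=F y2=F y3=T y4=T y5=T
  y1=T y2=F y3=F y4=T y5=T
  y1=T y2=F y3=T y4=T y5=T
That's 5 in total.

5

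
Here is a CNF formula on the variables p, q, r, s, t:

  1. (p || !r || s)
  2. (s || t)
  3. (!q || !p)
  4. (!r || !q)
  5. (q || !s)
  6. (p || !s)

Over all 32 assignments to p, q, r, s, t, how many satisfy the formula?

Satisfying assignments:
  p=0 q=0 r=0 s=0 t=1
  p=0 q=1 r=0 s=0 t=1
  p=1 q=0 r=0 s=0 t=1
  p=1 q=0 r=1 s=0 t=1
That's 4 in total.

4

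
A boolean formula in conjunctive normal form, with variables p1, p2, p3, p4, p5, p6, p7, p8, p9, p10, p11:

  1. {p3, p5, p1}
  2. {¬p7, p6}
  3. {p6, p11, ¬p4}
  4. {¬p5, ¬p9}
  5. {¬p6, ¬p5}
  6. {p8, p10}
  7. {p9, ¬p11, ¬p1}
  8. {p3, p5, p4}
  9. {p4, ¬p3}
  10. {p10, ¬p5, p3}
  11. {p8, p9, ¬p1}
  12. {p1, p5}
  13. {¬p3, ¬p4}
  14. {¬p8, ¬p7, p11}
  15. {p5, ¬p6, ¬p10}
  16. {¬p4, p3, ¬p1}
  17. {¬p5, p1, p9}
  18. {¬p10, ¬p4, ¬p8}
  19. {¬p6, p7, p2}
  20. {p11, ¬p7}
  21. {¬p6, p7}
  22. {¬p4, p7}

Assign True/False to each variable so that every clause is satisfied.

Set p1 = True and propagate.
The remaining clauses are satisfied by p2 = False, p3 = False, p4 = False, p5 = True, p6 = False, p7 = False, p8 = True, p9 = False, p10 = True, p11 = False.

p1 = True  p2 = False  p3 = False  p4 = False  p5 = True  p6 = False  p7 = False  p8 = True  p9 = False  p10 = True  p11 = False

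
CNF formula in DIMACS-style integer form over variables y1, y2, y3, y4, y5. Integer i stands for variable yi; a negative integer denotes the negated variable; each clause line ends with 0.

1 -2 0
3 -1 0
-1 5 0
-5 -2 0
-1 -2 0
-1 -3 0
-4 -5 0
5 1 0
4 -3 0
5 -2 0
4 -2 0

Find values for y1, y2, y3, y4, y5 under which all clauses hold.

y1=0, y2=0, y3=0, y4=0, y5=1

Check each clause:
  1. (y1 \/ ~y2) — ~y2 is true.
  2. (~y1 \/ y3) — ~y1 is true.
  3. (~y1 \/ y5) — y5 is true.
  4. (~y2 \/ ~y5) — ~y2 is true.
  5. (~y1 \/ ~y2) — ~y1 is true.
  6. (~y1 \/ ~y3) — ~y3 is true.
  7. (~y5 \/ ~y4) — ~y4 is true.
  8. (y5 \/ y1) — y5 is true.
  9. (y4 \/ ~y3) — ~y3 is true.
  10. (~y2 \/ y5) — y5 is true.
  11. (y4 \/ ~y2) — ~y2 is true.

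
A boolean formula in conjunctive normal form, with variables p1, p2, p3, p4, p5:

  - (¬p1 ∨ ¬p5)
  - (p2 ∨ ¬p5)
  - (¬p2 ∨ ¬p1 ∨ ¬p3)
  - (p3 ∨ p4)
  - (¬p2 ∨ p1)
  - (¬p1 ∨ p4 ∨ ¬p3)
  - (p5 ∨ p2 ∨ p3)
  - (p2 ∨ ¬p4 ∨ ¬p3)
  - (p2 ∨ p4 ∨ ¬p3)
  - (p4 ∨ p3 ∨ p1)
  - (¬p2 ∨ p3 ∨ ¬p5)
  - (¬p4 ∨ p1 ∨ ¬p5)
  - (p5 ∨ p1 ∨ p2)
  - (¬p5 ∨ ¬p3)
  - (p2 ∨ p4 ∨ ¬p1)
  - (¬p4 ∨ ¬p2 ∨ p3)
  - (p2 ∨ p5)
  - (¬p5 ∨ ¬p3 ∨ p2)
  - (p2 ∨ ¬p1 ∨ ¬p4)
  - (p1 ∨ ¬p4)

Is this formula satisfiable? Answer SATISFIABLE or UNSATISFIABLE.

p2 = True:
  propagation gives p1=True, p5=False, p3=False, p4=True; an empty clause results — contradiction.
p2 = False:
  propagation gives p5=False; an empty clause results — contradiction.
Every branch closes, so no satisfying assignment exists.

UNSATISFIABLE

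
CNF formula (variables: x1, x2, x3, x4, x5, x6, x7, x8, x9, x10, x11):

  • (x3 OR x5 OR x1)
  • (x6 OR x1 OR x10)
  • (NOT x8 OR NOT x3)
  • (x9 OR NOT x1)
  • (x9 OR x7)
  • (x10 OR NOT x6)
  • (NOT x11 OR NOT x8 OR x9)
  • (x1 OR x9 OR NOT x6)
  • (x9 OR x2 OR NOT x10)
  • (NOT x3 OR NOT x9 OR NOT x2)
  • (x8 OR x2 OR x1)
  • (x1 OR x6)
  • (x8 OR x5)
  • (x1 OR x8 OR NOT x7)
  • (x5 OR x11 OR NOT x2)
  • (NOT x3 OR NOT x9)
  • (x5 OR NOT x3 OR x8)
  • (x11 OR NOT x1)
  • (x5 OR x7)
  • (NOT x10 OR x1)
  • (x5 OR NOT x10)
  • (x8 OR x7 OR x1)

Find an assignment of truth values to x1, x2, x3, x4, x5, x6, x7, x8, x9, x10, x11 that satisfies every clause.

x5 occurs only positively in the remaining clauses — set x5 = True.
Try x1 = True.
  then x9 is forced to True.
  then x3 is forced to False.
  then x11 is forced to True.
Try x6 = False.
x2, x4, x7, x8, x10 are now unconstrained; take x2 = True, x4 = False, x7 = True, x8 = True, x10 = True.

x1=1, x2=1, x3=0, x4=0, x5=1, x6=0, x7=1, x8=1, x9=1, x10=1, x11=1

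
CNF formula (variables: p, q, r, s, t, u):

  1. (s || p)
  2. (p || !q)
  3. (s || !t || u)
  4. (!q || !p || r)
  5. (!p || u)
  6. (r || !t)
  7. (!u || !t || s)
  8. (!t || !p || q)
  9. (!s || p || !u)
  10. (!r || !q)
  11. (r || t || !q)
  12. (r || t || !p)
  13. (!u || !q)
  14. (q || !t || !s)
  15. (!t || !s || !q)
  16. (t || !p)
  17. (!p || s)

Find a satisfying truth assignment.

Branch on p: take p = False.
  then s is forced to True.
  then q is forced to False.
  then u is forced to False.
  then t is forced to False.
r is now unconstrained; take r = False.

p = 0, q = 0, r = 0, s = 1, t = 0, u = 0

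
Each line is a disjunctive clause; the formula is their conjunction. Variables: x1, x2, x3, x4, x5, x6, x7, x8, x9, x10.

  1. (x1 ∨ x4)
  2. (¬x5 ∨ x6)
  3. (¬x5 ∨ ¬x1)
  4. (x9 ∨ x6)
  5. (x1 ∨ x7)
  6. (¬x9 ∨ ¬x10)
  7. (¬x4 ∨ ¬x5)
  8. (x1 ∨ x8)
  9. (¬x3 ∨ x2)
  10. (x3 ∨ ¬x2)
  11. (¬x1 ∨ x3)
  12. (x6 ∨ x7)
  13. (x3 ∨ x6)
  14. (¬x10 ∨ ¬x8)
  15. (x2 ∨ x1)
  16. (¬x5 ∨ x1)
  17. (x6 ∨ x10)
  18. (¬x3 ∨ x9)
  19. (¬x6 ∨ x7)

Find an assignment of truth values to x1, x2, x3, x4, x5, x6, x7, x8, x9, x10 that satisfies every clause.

x1=T, x2=T, x3=T, x4=T, x5=F, x6=T, x7=T, x8=T, x9=T, x10=F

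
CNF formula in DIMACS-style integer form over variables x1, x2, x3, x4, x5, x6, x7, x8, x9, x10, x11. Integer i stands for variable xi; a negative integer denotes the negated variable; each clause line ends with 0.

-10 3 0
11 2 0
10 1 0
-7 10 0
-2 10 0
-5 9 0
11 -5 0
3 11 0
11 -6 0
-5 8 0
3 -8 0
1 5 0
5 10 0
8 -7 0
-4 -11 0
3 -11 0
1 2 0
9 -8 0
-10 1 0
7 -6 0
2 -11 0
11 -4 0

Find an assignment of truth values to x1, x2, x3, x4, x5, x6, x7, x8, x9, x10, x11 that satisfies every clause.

Pure literal: x1 appears only positively; assign x1 = True.
x3 occurs only positively in the remaining clauses — set x3 = True.
Branch on x2: take x2 = True.
  then x10 is forced to True.
Branch on x4: take x4 = False.
The remaining clauses are satisfied by x5 = True, x6 = True, x7 = True, x8 = True, x9 = True, x11 = True.
Check each clause:
  1. (x3 \/ ~x10) — x3 is true.
  2. (x2 \/ x11) — x2 is true.
  3. (x1 \/ x10) — x1 is true.
  4. (~x7 \/ x10) — x10 is true.
  5. (x10 \/ ~x2) — x10 is true.
  6. (x9 \/ ~x5) — x9 is true.
  7. (x11 \/ ~x5) — x11 is true.
  8. (x11 \/ x3) — x11 is true.
  9. (~x6 \/ x11) — x11 is true.
  10. (~x5 \/ x8) — x8 is true.
  11. (x3 \/ ~x8) — x3 is true.
  12. (x1 \/ x5) — x1 is true.
  13. (x5 \/ x10) — x10 is true.
  14. (~x7 \/ x8) — x8 is true.
  15. (~x11 \/ ~x4) — ~x4 is true.
  16. (x3 \/ ~x11) — x3 is true.
  17. (x2 \/ x1) — x1 is true.
  18. (x9 \/ ~x8) — x9 is true.
  19. (x1 \/ ~x10) — x1 is true.
  20. (x7 \/ ~x6) — x7 is true.
  21. (x2 \/ ~x11) — x2 is true.
  22. (x11 \/ ~x4) — x11 is true.

x1=1, x2=1, x3=1, x4=0, x5=1, x6=1, x7=1, x8=1, x9=1, x10=1, x11=1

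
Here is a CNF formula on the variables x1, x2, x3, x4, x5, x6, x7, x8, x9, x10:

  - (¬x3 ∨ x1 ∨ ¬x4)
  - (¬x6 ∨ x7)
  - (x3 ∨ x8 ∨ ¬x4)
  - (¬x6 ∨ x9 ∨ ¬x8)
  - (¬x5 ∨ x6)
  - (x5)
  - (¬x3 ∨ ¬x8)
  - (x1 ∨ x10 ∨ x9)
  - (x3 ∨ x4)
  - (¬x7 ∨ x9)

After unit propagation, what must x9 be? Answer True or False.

(x5) is a unit clause: x5 = True.
From (¬x5 ∨ x6) and x5 = True: x6 = True.
In (¬x6 ∨ x7), ¬x6 is now false; x7 must hold, so x7 = True.
In (x9 ∨ ¬x7), ¬x7 is now false; x9 must hold, so x9 = True.

True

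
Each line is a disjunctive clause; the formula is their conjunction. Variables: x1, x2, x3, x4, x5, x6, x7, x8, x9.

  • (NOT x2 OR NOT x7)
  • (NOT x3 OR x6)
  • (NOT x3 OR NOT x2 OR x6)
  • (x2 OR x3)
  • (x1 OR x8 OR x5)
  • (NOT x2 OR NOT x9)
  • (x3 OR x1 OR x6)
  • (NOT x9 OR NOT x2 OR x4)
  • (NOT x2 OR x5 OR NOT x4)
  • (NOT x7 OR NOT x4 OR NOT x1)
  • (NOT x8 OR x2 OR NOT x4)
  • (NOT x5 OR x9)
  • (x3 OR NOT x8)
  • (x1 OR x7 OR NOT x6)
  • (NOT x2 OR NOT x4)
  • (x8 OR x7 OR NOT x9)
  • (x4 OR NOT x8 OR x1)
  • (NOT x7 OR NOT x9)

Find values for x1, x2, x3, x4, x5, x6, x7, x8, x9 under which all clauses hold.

Try x1 = True.
Set x2 = True and propagate.
  then x7 is forced to False.
  then x9 is forced to False.
  then x5 is forced to False.
  then x4 is forced to False.
Branch on x3: take x3 = False.
  then x8 is forced to False.
x6 is now unconstrained; take x6 = True.

x1=T, x2=T, x3=F, x4=F, x5=F, x6=T, x7=F, x8=F, x9=F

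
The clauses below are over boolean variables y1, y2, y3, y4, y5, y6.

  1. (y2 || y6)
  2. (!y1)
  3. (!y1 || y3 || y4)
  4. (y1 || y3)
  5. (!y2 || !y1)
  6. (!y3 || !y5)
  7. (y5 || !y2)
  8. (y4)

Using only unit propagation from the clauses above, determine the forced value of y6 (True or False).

(!y1) stands alone — y1 = False.
(y3 || y1): since y1 = False, the clause reduces to (y3). y3 = True.
(!y3 || !y5): since y3 = True, the clause reduces to (!y5). y5 = False.
In (!y2 || y5), y5 is now false; !y2 must hold, so y2 = False.
(y2 || y6) with y2 = False leaves only y6, so y6 = True.

True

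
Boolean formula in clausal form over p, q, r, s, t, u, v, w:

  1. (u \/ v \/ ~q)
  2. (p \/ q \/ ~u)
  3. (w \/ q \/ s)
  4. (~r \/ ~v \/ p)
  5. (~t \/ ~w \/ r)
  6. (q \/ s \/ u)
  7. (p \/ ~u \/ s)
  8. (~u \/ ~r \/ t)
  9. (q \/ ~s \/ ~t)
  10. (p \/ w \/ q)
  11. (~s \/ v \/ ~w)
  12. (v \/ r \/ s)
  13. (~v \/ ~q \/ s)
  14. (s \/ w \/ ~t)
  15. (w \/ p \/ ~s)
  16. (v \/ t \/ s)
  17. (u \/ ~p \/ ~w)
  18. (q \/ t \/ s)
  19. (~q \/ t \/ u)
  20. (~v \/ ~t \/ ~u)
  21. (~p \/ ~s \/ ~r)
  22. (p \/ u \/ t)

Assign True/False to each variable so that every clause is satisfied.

p=T, q=F, r=F, s=T, t=F, u=F, v=T, w=F

Check each clause:
  1. (~q \/ v \/ u) — ~q is true.
  2. (p \/ ~u \/ q) — p is true.
  3. (q \/ s \/ w) — s is true.
  4. (p \/ ~v \/ ~r) — p is true.
  5. (r \/ ~t \/ ~w) — ~w is true.
  6. (q \/ u \/ s) — s is true.
  7. (~u \/ s \/ p) — p is true.
  8. (~r \/ t \/ ~u) — ~r is true.
  9. (~t \/ q \/ ~s) — ~t is true.
  10. (w \/ q \/ p) — p is true.
  11. (v \/ ~s \/ ~w) — ~w is true.
  12. (v \/ s \/ r) — s is true.
  13. (~q \/ ~v \/ s) — s is true.
  14. (~t \/ w \/ s) — ~t is true.
  15. (p \/ w \/ ~s) — p is true.
  16. (t \/ v \/ s) — s is true.
  17. (u \/ ~p \/ ~w) — ~w is true.
  18. (t \/ s \/ q) — s is true.
  19. (~q \/ u \/ t) — ~q is true.
  20. (~v \/ ~t \/ ~u) — ~u is true.
  21. (~p \/ ~s \/ ~r) — ~r is true.
  22. (u \/ t \/ p) — p is true.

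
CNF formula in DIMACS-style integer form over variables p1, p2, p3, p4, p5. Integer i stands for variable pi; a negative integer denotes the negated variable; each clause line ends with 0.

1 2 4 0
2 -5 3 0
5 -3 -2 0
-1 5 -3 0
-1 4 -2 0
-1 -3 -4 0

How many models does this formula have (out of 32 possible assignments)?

14

Case analysis on p1 and p2:
  p1=1, p2=1: remaining (p3,p4,p5) ∈ {(0,1,0); (0,1,1)} — 2.
  p1=1, p2=0: remaining (p3,p4,p5) ∈ {(0,0,0); (0,1,0); (1,0,1)} — 3.
  p1=0, p2=1: p4 free; 3 ways for (p3,p5) × 2^1 = 6.
  p1=0, p2=0: remaining (p3,p4,p5) ∈ {(0,1,0); (1,1,0); (1,1,1)} — 3.
Total: 2 + 3 + 6 + 3 = 14.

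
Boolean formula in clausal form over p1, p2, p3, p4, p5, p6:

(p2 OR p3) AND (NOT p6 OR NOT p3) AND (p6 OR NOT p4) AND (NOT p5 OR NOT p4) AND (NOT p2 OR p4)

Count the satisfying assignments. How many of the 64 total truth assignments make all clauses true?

6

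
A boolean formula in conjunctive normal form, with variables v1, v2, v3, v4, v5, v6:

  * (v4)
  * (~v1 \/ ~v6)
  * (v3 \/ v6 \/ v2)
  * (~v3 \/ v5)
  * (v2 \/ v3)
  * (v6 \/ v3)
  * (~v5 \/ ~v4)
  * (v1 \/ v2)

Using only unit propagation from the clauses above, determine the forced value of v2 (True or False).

True

Unit clause (v4) sets v4 = True.
In (~v4 \/ ~v5), ~v4 is now false; ~v5 must hold, so v5 = False.
In (v5 \/ ~v3), v5 is now false; ~v3 must hold, so v3 = False.
(v3 \/ v2) with v3 = False leaves only v2, so v2 = True.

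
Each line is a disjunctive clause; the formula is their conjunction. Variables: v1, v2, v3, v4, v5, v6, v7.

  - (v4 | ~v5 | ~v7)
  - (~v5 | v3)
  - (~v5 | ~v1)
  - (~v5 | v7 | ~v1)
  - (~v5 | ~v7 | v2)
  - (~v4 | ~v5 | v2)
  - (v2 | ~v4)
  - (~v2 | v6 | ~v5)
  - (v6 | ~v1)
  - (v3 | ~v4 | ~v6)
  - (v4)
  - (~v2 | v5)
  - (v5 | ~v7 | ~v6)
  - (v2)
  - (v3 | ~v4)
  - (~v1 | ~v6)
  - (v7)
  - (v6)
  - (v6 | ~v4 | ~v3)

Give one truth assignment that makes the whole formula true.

v1 = 0  v2 = 1  v3 = 1  v4 = 1  v5 = 1  v6 = 1  v7 = 1

Unit propagation: (v4) forces v4 = True.
(v2) is a unit clause, so v2 = True.
(v5) is a unit clause, so v5 = True.
The clause (v3) is unit: v3 must be True.
Unit propagation: (~v1) forces v1 = False.
Unit propagation: (v6) forces v6 = True.
The clause (v7) is unit: v7 must be True.
Check each clause:
  1. (~v7 | ~v5 | v4) — v4 is true.
  2. (~v5 | v3) — v3 is true.
  3. (~v5 | ~v1) — ~v1 is true.
  4. (~v1 | v7 | ~v5) — ~v1 is true.
  5. (v2 | ~v5 | ~v7) — v2 is true.
  6. (~v5 | ~v4 | v2) — v2 is true.
  7. (v2 | ~v4) — v2 is true.
  8. (v6 | ~v2 | ~v5) — v6 is true.
  9. (~v1 | v6) — v6 is true.
  10. (~v4 | ~v6 | v3) — v3 is true.
  11. (v4) — v4 is true.
  12. (v5 | ~v2) — v5 is true.
  13. (~v6 | ~v7 | v5) — v5 is true.
  14. (v2) — v2 is true.
  15. (~v4 | v3) — v3 is true.
  16. (~v6 | ~v1) — ~v1 is true.
  17. (v7) — v7 is true.
  18. (v6) — v6 is true.
  19. (~v4 | ~v3 | v6) — v6 is true.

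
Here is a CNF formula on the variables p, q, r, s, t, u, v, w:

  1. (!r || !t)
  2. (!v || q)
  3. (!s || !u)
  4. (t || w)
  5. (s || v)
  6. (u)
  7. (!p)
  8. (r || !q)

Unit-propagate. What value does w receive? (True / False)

(u) stands alone — u = True.
In (!s || !u), !u is now false; !s must hold, so s = False.
(v || s): since s = False, the clause reduces to (v). v = True.
From (!v || q) and v = True: q = True.
(!p) is a unit clause: p = False.
(r || !q) with q = True leaves only r, so r = True.
(!r || !t): since r = True, the clause reduces to (!t). t = False.
In (t || w), t is now false; w must hold, so w = True.

True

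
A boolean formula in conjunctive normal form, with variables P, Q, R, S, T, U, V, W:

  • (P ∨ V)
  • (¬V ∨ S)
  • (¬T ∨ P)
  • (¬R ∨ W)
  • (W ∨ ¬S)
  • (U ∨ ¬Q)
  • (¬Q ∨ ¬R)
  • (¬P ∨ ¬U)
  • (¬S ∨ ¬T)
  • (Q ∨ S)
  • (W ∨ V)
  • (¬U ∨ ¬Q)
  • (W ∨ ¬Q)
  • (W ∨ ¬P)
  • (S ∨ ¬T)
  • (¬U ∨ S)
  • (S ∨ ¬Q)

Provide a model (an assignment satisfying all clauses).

P=False, Q=False, R=False, S=True, T=False, U=False, V=True, W=True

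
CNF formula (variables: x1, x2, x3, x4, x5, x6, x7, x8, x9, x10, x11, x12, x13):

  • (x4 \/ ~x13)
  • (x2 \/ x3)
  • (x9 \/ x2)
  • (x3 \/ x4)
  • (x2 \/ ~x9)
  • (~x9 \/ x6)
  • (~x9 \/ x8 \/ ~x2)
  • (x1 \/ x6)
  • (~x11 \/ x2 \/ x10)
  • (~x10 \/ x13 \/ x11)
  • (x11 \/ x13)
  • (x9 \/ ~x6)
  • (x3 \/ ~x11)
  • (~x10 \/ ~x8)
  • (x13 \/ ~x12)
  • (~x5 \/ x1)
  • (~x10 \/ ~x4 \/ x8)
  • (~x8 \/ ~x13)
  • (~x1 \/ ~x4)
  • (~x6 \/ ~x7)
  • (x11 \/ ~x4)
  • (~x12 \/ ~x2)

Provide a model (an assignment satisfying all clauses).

x1=T, x2=T, x3=T, x4=F, x5=T, x6=F, x7=F, x8=T, x9=F, x10=F, x11=T, x12=F, x13=F

x3 occurs only positively in the remaining clauses — set x3 = True.
Pure literal: x7 appears only negated; assign x7 = False.
Branch on x1: take x1 = True.
  then x4 is forced to False.
  then x13 is forced to False.
  then x11 is forced to True.
  then x12 is forced to False.
The remaining clauses are satisfied by x2 = True, x5 = True, x6 = False, x8 = True, x9 = False, x10 = False.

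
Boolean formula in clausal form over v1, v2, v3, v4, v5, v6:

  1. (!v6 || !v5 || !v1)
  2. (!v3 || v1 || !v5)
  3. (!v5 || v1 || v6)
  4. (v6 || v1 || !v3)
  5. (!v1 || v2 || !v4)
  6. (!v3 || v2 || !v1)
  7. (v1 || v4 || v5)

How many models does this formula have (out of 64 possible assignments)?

25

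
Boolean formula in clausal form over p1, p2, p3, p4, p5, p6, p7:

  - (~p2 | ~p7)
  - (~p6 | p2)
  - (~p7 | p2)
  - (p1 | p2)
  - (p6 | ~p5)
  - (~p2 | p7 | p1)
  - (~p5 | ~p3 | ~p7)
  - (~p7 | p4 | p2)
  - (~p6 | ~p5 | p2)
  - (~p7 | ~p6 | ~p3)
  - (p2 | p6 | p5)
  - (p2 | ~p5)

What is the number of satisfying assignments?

12

Split on p2, then p7.
  p2=1, p7=1: a clause becomes empty — 0.
  p2=1, p7=0: p3, p4 free; 3 ways for (p1,p5,p6) × 2^2 = 12.
  p2=0, p7=1: a clause becomes empty — 0.
  p2=0, p7=0: a clause becomes empty — 0.
Total: 0 + 12 + 0 + 0 = 12.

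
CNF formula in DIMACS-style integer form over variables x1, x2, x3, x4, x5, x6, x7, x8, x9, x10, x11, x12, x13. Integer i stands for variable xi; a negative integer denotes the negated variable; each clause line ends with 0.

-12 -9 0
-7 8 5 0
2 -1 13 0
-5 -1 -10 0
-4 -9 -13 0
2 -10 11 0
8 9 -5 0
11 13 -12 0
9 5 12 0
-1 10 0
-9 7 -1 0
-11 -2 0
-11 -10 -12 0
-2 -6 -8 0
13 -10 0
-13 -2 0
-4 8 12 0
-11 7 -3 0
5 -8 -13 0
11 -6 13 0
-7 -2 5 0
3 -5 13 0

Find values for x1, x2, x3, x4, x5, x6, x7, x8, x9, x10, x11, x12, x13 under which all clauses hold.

x1=F, x2=F, x3=T, x4=F, x5=T, x6=F, x7=T, x8=T, x9=F, x10=F, x11=T, x12=F, x13=F

Check each clause:
  1. (~x9 | ~x12) — ~x12 is true.
  2. (x8 | ~x7 | x5) — x8 is true.
  3. (x13 | ~x1 | x2) — ~x1 is true.
  4. (~x10 | ~x5 | ~x1) — ~x1 is true.
  5. (~x9 | ~x4 | ~x13) — ~x13 is true.
  6. (x11 | x2 | ~x10) — x11 is true.
  7. (~x5 | x9 | x8) — x8 is true.
  8. (x13 | ~x12 | x11) — x11 is true.
  9. (x12 | x5 | x9) — x5 is true.
  10. (x10 | ~x1) — ~x1 is true.
  11. (x7 | ~x1 | ~x9) — x7 is true.
  12. (~x2 | ~x11) — ~x2 is true.
  13. (~x12 | ~x10 | ~x11) — ~x12 is true.
  14. (~x2 | ~x8 | ~x6) — ~x6 is true.
  15. (x13 | ~x10) — ~x10 is true.
  16. (~x13 | ~x2) — ~x13 is true.
  17. (~x4 | x12 | x8) — x8 is true.
  18. (x7 | ~x11 | ~x3) — x7 is true.
  19. (x5 | ~x8 | ~x13) — ~x13 is true.
  20. (~x6 | x11 | x13) — ~x6 is true.
  21. (~x7 | x5 | ~x2) — x5 is true.
  22. (x3 | x13 | ~x5) — x3 is true.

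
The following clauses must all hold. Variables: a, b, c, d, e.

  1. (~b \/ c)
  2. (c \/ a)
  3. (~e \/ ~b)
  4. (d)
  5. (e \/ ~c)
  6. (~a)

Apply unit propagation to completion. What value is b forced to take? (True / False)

False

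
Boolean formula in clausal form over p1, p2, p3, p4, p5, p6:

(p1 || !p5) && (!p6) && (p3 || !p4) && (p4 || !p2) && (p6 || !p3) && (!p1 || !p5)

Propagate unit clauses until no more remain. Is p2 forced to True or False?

(!p6) stands alone — p6 = False.
(!p3 || p6): since p6 = False, the clause reduces to (!p3). p3 = False.
(p3 || !p4): since p3 = False, the clause reduces to (!p4). p4 = False.
(p4 || !p2): since p4 = False, the clause reduces to (!p2). p2 = False.

False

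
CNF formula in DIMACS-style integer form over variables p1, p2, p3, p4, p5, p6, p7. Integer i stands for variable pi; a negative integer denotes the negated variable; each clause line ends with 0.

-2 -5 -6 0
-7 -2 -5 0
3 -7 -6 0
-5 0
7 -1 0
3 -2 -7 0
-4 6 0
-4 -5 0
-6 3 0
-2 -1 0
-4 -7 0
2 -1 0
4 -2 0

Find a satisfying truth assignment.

p1=False, p2=False, p3=True, p4=False, p5=False, p6=True, p7=True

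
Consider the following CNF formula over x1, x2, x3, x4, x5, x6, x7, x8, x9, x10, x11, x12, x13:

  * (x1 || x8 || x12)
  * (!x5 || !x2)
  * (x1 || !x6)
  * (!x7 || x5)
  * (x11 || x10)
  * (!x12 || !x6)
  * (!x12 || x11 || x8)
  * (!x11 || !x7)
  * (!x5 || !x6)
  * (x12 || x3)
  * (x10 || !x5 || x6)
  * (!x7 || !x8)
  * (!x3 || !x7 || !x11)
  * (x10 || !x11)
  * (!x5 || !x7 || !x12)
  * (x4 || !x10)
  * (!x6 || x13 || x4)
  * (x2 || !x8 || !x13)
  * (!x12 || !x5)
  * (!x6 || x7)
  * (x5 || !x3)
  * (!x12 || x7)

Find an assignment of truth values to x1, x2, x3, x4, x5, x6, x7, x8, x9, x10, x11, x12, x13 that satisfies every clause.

Pure literal: x1 appears only positively; assign x1 = True.
Pure literal: x4 appears only positively; assign x4 = True.
Try x2 = False.
Set x3 = True and propagate.
  then x5 is forced to True.
  then x6 is forced to False.
  then x10 is forced to True.
  then x12 is forced to False.
Set x7 = False and propagate.
For the remaining variables, x8 = True, x9 = False, x11 = False, x13 = False works.

x1 = True, x2 = False, x3 = True, x4 = True, x5 = True, x6 = False, x7 = False, x8 = True, x9 = False, x10 = True, x11 = False, x12 = False, x13 = False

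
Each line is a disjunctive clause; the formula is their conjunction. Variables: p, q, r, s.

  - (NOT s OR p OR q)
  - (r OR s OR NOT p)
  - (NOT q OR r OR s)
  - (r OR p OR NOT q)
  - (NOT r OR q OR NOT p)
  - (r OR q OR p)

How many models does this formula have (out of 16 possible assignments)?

The models are:
  p=0 q=0 r=1 s=0
  p=0 q=1 r=1 s=0
  p=0 q=1 r=1 s=1
  p=1 q=0 r=0 s=1
  p=1 q=1 r=0 s=1
  p=1 q=1 r=1 s=0
  p=1 q=1 r=1 s=1
That's 7 in total.

7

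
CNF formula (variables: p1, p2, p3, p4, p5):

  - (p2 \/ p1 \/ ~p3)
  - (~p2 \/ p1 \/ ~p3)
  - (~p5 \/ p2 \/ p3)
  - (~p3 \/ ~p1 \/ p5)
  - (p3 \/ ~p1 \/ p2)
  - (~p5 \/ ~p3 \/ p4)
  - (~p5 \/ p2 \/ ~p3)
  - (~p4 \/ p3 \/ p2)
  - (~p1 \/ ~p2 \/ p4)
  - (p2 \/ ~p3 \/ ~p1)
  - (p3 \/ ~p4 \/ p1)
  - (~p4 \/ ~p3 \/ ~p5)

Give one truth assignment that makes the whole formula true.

p1 = False  p2 = False  p3 = False  p4 = False  p5 = False

Check each clause:
  1. (~p3 \/ p1 \/ p2) — ~p3 is true.
  2. (~p3 \/ p1 \/ ~p2) — ~p3 is true.
  3. (~p5 \/ p3 \/ p2) — ~p5 is true.
  4. (~p1 \/ ~p3 \/ p5) — ~p3 is true.
  5. (p3 \/ ~p1 \/ p2) — ~p1 is true.
  6. (~p3 \/ ~p5 \/ p4) — ~p5 is true.
  7. (~p5 \/ ~p3 \/ p2) — ~p5 is true.
  8. (p3 \/ ~p4 \/ p2) — ~p4 is true.
  9. (p4 \/ ~p2 \/ ~p1) — ~p1 is true.
  10. (p2 \/ ~p1 \/ ~p3) — ~p3 is true.
  11. (p1 \/ ~p4 \/ p3) — ~p4 is true.
  12. (~p3 \/ ~p4 \/ ~p5) — ~p5 is true.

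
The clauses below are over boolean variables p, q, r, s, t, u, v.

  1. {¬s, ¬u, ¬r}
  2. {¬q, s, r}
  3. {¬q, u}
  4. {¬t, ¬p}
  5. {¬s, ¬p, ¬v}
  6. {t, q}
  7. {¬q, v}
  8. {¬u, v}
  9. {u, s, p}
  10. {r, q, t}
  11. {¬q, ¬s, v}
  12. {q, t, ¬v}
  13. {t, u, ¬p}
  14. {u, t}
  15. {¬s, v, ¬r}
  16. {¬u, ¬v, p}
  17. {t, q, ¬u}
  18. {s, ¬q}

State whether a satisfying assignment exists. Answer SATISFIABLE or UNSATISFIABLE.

SATISFIABLE

Branch on p: take p = False.
The remaining clauses are satisfied by q = False, r = True, s = True, t = True, u = False, v = True.
Every clause has at least one true literal under this assignment.
So p = F  q = F  r = T  s = T  t = T  u = F  v = T is a satisfying assignment.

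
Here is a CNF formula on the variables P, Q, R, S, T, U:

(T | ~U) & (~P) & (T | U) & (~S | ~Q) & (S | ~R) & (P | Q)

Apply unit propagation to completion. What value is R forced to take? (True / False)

Unit clause (~P) sets P = False.
In (P | Q), P is now false; Q must hold, so Q = True.
From (~Q | ~S) and Q = True: S = False.
(~R | S) with S = False leaves only ~R, so R = False.

False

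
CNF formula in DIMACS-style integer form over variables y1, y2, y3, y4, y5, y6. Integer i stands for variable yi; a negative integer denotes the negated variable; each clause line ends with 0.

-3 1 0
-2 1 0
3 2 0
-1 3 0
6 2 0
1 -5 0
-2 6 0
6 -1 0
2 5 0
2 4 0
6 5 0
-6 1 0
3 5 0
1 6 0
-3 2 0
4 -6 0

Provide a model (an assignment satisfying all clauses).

y1 = True, y2 = True, y3 = True, y4 = True, y5 = False, y6 = True

Check each clause:
  1. (NOT y3 OR y1) — y1 is true.
  2. (NOT y2 OR y1) — y1 is true.
  3. (y3 OR y2) — y2 is true.
  4. (y3 OR NOT y1) — y3 is true.
  5. (y6 OR y2) — y2 is true.
  6. (y1 OR NOT y5) — y1 is true.
  7. (NOT y2 OR y6) — y6 is true.
  8. (y6 OR NOT y1) — y6 is true.
  9. (y5 OR y2) — y2 is true.
  10. (y4 OR y2) — y2 is true.
  11. (y6 OR y5) — y6 is true.
  12. (y1 OR NOT y6) — y1 is true.
  13. (y3 OR y5) — y3 is true.
  14. (y6 OR y1) — y1 is true.
  15. (NOT y3 OR y2) — y2 is true.
  16. (NOT y6 OR y4) — y4 is true.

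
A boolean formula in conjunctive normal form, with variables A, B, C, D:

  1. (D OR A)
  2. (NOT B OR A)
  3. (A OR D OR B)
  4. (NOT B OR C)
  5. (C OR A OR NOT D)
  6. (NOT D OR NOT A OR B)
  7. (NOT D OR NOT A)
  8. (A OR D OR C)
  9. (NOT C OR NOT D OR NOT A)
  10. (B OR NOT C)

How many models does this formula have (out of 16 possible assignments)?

The models are:
  A=1 B=0 C=0 D=0
  A=1 B=1 C=1 D=0
Count: 2.

2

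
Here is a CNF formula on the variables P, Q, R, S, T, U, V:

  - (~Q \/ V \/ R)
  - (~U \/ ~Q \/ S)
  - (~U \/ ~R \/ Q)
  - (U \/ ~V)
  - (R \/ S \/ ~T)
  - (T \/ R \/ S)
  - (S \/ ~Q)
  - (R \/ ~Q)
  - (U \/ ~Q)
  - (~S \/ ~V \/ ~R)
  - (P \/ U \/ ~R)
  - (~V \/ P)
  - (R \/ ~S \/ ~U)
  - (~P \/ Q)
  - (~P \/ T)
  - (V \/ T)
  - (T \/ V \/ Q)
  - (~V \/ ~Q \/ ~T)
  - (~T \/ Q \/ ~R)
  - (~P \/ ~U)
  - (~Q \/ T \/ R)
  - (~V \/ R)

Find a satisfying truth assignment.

Set P = False and propagate.
  then V is forced to False.
  then T is forced to True.
The remaining clauses are satisfied by Q = True, R = True, S = True, U = True.
Every clause has at least one true literal under this assignment.

P=False, Q=True, R=True, S=True, T=True, U=True, V=False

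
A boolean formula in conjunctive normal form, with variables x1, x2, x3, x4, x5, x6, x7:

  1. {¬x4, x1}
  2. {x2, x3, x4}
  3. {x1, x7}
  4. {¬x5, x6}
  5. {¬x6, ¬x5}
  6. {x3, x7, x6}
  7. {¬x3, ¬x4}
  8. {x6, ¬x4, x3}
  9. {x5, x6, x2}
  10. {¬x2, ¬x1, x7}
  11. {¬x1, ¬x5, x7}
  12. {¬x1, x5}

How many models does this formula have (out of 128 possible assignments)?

5

The models are:
  x1=F x2=F x3=T x4=F x5=F x6=T x7=T
  x1=F x2=T x3=F x4=F x5=F x6=F x7=T
  x1=F x2=T x3=F x4=F x5=F x6=T x7=T
  x1=F x2=T x3=T x4=F x5=F x6=F x7=T
  x1=F x2=T x3=T x4=F x5=F x6=T x7=T
Count: 5.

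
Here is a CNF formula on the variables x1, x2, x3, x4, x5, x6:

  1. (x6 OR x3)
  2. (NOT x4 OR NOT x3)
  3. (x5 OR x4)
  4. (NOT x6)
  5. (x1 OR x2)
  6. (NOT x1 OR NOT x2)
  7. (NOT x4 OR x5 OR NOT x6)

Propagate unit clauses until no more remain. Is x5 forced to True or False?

True

(NOT x6) is a unit clause: x6 = False.
(x3 OR x6) with x6 = False leaves only x3, so x3 = True.
(NOT x3 OR NOT x4): since x3 = True, the clause reduces to (NOT x4). x4 = False.
(x4 OR x5) with x4 = False leaves only x5, so x5 = True.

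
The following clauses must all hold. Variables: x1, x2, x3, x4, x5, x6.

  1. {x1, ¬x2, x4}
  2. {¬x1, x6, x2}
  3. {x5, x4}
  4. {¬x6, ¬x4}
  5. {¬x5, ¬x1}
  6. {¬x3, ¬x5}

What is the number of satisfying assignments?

Case analysis on x1 and x4:
  x1=1, x4=1: remaining (x2,x3,x5,x6) ∈ {(1,0,0,0); (1,1,0,0)} — 2.
  x1=1, x4=0: a clause becomes empty — 0.
  x1=0, x4=1: x2 free; 3 ways for (x3,x5,x6) × 2^1 = 6.
  x1=0, x4=0: remaining (x2,x3,x5,x6) ∈ {(0,0,1,0); (0,0,1,1)} — 2.
Total: 2 + 0 + 6 + 2 = 10.

10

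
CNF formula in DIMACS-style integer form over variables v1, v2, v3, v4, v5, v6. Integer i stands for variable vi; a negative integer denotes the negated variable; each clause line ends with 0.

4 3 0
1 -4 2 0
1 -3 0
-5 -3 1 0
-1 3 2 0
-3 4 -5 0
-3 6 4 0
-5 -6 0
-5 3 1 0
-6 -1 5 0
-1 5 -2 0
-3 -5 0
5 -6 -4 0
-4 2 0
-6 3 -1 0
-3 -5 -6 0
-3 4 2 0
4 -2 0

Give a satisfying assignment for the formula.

v1 = True, v2 = True, v3 = False, v4 = True, v5 = True, v6 = False

Branch on v1: take v1 = True.
For the remaining variables, v2 = True, v3 = False, v4 = True, v5 = True, v6 = False works.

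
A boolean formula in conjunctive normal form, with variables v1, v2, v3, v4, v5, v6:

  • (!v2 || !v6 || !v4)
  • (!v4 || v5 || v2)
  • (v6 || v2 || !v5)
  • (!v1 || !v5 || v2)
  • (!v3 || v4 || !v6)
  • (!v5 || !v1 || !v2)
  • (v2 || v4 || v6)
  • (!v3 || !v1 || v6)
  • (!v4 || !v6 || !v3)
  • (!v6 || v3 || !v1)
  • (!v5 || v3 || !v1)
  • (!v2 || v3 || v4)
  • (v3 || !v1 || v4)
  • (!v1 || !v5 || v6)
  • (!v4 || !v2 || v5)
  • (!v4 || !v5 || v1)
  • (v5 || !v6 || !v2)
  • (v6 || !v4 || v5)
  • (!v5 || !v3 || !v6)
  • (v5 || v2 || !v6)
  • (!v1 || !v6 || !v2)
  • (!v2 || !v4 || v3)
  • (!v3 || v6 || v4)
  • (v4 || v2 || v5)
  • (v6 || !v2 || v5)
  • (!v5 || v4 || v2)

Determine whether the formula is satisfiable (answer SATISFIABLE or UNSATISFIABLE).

v2 = True:
  v6 = True:
    propagation gives v4=False, v3=False; an empty clause results — contradiction.
  v6 = False:
    propagation gives v5=True, v1=False, v4=False, v3=True; an empty clause results — contradiction.
v2 = False:
  v5 = True:
    propagation gives v6=True, v1=False, v4=False; an empty clause results — contradiction.
  v5 = False:
    propagation gives v4=False; an empty clause results — contradiction.
Every branch closes, so no satisfying assignment exists.

UNSATISFIABLE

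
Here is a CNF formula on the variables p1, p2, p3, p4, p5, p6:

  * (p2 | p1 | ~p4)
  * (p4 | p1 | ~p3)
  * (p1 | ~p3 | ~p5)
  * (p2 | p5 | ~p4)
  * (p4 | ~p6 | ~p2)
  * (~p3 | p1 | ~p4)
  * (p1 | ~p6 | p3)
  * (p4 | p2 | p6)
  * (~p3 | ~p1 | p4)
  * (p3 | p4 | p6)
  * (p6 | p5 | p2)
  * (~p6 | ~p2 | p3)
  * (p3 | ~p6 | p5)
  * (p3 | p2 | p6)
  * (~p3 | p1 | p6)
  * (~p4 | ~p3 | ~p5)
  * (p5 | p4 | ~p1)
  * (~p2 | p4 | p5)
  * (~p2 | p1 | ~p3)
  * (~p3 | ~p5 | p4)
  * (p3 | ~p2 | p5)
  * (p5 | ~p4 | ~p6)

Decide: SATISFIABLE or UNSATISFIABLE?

SATISFIABLE

Try p1 = True.
For the remaining variables, p2 = True, p3 = False, p4 = True, p5 = True, p6 = False works.
So p1=True, p2=True, p3=False, p4=True, p5=True, p6=False is a satisfying assignment.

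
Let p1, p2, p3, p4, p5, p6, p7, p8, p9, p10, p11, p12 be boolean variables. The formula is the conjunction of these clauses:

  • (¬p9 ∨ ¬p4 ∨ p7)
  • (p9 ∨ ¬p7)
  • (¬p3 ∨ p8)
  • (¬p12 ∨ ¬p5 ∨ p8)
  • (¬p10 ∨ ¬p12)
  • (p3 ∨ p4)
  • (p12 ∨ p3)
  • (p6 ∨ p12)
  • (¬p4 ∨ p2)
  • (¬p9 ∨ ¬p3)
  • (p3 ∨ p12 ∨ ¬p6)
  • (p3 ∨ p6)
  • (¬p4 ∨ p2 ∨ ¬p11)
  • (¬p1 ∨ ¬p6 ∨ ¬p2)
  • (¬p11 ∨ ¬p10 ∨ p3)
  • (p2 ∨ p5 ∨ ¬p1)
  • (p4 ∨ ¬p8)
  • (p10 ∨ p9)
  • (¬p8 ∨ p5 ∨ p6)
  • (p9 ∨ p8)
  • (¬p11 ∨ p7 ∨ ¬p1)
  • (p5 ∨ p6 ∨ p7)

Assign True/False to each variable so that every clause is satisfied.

Pure literal: p1 appears only negated; assign p1 = False.
Try p2 = True.
Set p3 = True and propagate.
  then p8 is forced to True.
  then p9 is forced to False.
  then p7 is forced to False.
  then p4 is forced to True.
  then p10 is forced to True.
  then p12 is forced to False.
  then p6 is forced to True.
p5, p11 are now unconstrained; take p5 = True, p11 = True.
Check each clause:
  1. (p7 ∨ ¬p9 ∨ ¬p4) — ¬p9 is true.
  2. (p9 ∨ ¬p7) — ¬p7 is true.
  3. (p8 ∨ ¬p3) — p8 is true.
  4. (¬p12 ∨ p8 ∨ ¬p5) — p8 is true.
  5. (¬p12 ∨ ¬p10) — ¬p12 is true.
  6. (p3 ∨ p4) — p3 is true.
  7. (p3 ∨ p12) — p3 is true.
  8. (p6 ∨ p12) — p6 is true.
  9. (p2 ∨ ¬p4) — p2 is true.
  10. (¬p9 ∨ ¬p3) — ¬p9 is true.
  11. (¬p6 ∨ p3 ∨ p12) — p3 is true.
  12. (p6 ∨ p3) — p3 is true.
  13. (p2 ∨ ¬p11 ∨ ¬p4) — p2 is true.
  14. (¬p1 ∨ ¬p2 ∨ ¬p6) — ¬p1 is true.
  15. (¬p10 ∨ ¬p11 ∨ p3) — p3 is true.
  16. (p2 ∨ ¬p1 ∨ p5) — p2 is true.
  17. (¬p8 ∨ p4) — p4 is true.
  18. (p9 ∨ p10) — p10 is true.
  19. (p6 ∨ p5 ∨ ¬p8) — p5 is true.
  20. (p8 ∨ p9) — p8 is true.
  21. (¬p11 ∨ ¬p1 ∨ p7) — ¬p1 is true.
  22. (p5 ∨ p7 ∨ p6) — p5 is true.

p1=F, p2=T, p3=T, p4=T, p5=T, p6=T, p7=F, p8=T, p9=F, p10=T, p11=T, p12=F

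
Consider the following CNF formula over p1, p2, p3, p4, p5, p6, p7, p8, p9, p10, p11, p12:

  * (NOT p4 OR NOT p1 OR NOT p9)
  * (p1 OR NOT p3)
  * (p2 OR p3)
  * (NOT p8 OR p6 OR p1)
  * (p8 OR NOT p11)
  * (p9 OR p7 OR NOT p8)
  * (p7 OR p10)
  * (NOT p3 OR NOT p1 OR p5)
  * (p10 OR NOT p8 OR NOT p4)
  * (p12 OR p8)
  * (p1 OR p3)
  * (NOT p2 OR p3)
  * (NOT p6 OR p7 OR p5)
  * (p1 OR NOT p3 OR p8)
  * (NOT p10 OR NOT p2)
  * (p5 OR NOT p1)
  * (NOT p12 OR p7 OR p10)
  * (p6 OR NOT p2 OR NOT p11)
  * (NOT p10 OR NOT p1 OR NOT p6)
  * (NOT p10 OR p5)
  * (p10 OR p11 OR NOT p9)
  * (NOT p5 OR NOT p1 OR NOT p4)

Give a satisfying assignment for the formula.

Pure literal: p4 appears only negated; assign p4 = False.
p7 occurs only positively in the remaining clauses — set p7 = True.
Set p1 = True and propagate.
  then p5 is forced to True.
For the remaining variables, p2 = False, p3 = True, p6 = True, p8 = True, p9 = False, p10 = False, p11 = False, p12 = True works.
Check each clause:
  1. (NOT p4 OR NOT p9 OR NOT p1) — NOT p4 is true.
  2. (p1 OR NOT p3) — p1 is true.
  3. (p2 OR p3) — p3 is true.
  4. (p6 OR NOT p8 OR p1) — p1 is true.
  5. (p8 OR NOT p11) — p8 is true.
  6. (NOT p8 OR p9 OR p7) — p7 is true.
  7. (p7 OR p10) — p7 is true.
  8. (NOT p1 OR p5 OR NOT p3) — p5 is true.
  9. (NOT p8 OR p10 OR NOT p4) — NOT p4 is true.
  10. (p8 OR p12) — p8 is true.
  11. (p1 OR p3) — p1 is true.
  12. (p3 OR NOT p2) — p3 is true.
  13. (p7 OR p5 OR NOT p6) — p5 is true.
  14. (p1 OR NOT p3 OR p8) — p8 is true.
  15. (NOT p2 OR NOT p10) — NOT p10 is true.
  16. (p5 OR NOT p1) — p5 is true.
  17. (NOT p12 OR p7 OR p10) — p7 is true.
  18. (NOT p11 OR p6 OR NOT p2) — NOT p11 is true.
  19. (NOT p10 OR NOT p6 OR NOT p1) — NOT p10 is true.
  20. (p5 OR NOT p10) — p5 is true.
  21. (NOT p9 OR p10 OR p11) — NOT p9 is true.
  22. (NOT p5 OR NOT p1 OR NOT p4) — NOT p4 is true.

p1=True  p2=False  p3=True  p4=False  p5=True  p6=True  p7=True  p8=True  p9=False  p10=False  p11=False  p12=True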